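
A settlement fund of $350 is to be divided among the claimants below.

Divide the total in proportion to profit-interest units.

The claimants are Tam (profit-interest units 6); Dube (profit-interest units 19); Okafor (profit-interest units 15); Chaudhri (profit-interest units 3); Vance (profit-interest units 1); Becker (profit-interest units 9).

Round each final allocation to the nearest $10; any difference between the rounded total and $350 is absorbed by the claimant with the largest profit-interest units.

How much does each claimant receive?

Tam: $40 · Dube: $120 · Okafor: $100 · Chaudhri: $20 · Vance: $10 · Becker: $60

Combined profit-interest units = 53.
Unrounded shares: Tam 6/53 × $350 = 39.62; Dube 19/53 × $350 = 125.47; Okafor 15/53 × $350 = 99.06; Chaudhri 3/53 × $350 = 19.81; Vance 1/53 × $350 = 6.60; Becker 9/53 × $350 = 59.43.
Rounded to nearest $10: Tam $40; Dube $130; Okafor $100; Chaudhri $20; Vance $10; Becker $60. Sum = $360.
Difference $350 − $360 = −$10 applied to largest profit-interest units (Dube): Dube becomes $120.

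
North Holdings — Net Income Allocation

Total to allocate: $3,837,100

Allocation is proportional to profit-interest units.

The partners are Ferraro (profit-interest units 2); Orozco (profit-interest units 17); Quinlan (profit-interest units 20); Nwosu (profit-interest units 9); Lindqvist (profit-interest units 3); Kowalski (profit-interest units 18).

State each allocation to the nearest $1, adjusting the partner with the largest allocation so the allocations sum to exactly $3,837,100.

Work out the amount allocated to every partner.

Ferraro: $111,220; Orozco: $945,372; Quinlan: $1,112,204; Nwosu: $500,491; Lindqvist: $166,830; Kowalski: $1,000,983

Sum of profit-interest units: 69.
Proportional shares: Ferraro 2/69 × $3,837,100 = 111,220.29; Orozco 17/69 × $3,837,100 = 945,372.46; Quinlan 20/69 × $3,837,100 = 1,112,202.90; Nwosu 9/69 × $3,837,100 = 500,491.30; Lindqvist 3/69 × $3,837,100 = 166,830.43; Kowalski 18/69 × $3,837,100 = 1,000,982.61.
After rounding ($1): Ferraro $111,220; Orozco $945,372; Quinlan $1,112,203; Nwosu $500,491; Lindqvist $166,830; Kowalski $1,000,983. Sum = $3,837,099.
Difference $3,837,100 − $3,837,099 = +$1 applied to largest allocation (Quinlan): Quinlan becomes $1,112,204.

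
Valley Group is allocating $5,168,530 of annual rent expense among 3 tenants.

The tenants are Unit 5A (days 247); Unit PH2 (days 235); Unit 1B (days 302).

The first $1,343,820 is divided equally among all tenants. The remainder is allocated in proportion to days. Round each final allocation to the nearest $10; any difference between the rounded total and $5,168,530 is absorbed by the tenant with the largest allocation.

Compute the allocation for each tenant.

Unit 5A: $1,652,920; Unit PH2: $1,594,380; Unit 1B: $1,921,230

Equal tier: $1,343,820 ÷ 3 = $447,940 apiece.
Remainder $3,824,710 by days (total 784): Unit 5A 1,204,978.79 → $1,204,980; Unit PH2 1,146,437.31 → $1,146,440; Unit 1B 1,473,293.90 → $1,473,290.
Totals: Unit 5A $447,940 + $1,204,980 = $1,652,920; Unit PH2 $447,940 + $1,146,440 = $1,594,380; Unit 1B $447,940 + $1,473,290 = $1,921,230.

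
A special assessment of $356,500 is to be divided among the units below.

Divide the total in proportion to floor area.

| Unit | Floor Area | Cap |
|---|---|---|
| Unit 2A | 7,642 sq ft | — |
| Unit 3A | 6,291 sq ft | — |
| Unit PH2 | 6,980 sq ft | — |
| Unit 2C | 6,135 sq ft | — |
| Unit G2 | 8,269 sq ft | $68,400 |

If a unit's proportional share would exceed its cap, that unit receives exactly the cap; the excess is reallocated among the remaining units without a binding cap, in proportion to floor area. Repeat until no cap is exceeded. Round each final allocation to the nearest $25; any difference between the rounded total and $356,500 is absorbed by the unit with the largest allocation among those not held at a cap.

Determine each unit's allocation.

Total floor area = 35,317.
Pro-rata shares before constraints: Unit 2A 77,140.56; Unit 3A 63,503.17; Unit PH2 70,458.14; Unit 2C 61,928.46; Unit G2 83,469.67.
Capped: Unit G2 ($68,400); residual $288,100 reallocated over remaining floor area 27,048.
Shares after redistribution: Unit 2A 81,398.26 → $81,400; Unit 3A 67,008.17 → $67,000; Unit PH2 74,347.01 → $74,350; Unit 2C 65,346.55 → $65,350.

Unit 2A: $81,400 · Unit 3A: $67,000 · Unit PH2: $74,350 · Unit 2C: $65,350 · Unit G2: $68,400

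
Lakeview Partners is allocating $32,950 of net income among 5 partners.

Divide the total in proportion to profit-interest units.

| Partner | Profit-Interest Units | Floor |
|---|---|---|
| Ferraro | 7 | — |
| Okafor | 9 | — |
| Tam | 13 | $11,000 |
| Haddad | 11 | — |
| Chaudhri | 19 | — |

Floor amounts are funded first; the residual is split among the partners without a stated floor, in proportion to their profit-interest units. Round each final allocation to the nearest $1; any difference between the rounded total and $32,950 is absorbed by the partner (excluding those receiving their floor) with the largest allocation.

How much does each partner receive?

Ferraro: $3,340 · Okafor: $4,295 · Tam: $11,000 · Haddad: $5,249 · Chaudhri: $9,066

Fund the minimums — Tam $11,000. Remaining pool $21,950.
Remaining pool split over remaining profit-interest units 46: Ferraro 3,340.22 → $3,340; Okafor 4,294.57 → $4,295; Haddad 5,248.91 → $5,249; Chaudhri 9,066.30 → $9,066.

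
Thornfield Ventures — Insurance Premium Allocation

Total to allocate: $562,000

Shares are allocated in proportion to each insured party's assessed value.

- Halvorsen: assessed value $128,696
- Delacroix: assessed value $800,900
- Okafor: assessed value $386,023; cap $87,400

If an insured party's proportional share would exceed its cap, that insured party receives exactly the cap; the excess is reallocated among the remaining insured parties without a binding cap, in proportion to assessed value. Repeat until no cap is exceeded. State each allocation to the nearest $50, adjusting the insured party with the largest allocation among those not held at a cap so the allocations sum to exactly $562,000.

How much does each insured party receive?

Sum of assessed value: 1,315,619.
Unconstrained shares: Halvorsen 54,975.76; Delacroix 342,124.73; Okafor 164,899.51.
Cap binds for Okafor ($87,400); remaining pool $474,600 reallocated over remaining assessed value 929,596.
Shares after redistribution: Halvorsen 65,705.02 → $65,700; Delacroix 408,894.98 → $408,900.

Halvorsen: $65,700 · Delacroix: $408,900 · Okafor: $87,400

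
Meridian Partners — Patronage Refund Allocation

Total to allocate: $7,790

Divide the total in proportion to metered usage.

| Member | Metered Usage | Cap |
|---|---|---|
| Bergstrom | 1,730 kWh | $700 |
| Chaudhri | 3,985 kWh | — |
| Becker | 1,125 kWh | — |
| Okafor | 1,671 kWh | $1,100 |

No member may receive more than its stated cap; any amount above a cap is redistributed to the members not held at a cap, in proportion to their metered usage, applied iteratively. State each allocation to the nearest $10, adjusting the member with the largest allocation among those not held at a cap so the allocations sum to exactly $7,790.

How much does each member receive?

Bergstrom: $700 | Chaudhri: $4,670 | Becker: $1,320 | Okafor: $1,100

Metered usage total: 8,511.
Proportional shares (ignoring caps): Bergstrom 1,583.44; Chaudhri 3,647.42; Becker 1,029.70; Okafor 1,529.44.
Cap binds for Bergstrom ($700), Okafor ($1,100); residual $5,990 reallocated over remaining metered usage 5,110.
Shares after redistribution: Chaudhri 4,671.26 → $4,670; Becker 1,318.74 → $1,320.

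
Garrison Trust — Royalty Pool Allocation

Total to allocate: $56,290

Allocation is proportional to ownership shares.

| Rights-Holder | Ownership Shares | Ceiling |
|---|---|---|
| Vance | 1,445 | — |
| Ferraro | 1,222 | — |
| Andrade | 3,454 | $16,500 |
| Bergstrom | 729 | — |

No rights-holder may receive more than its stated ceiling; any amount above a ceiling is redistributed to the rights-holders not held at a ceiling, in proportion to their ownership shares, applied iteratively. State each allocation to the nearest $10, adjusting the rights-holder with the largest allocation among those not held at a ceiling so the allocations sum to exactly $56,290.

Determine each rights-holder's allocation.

Total ownership shares = 6,850.
Proportional shares (ignoring caps): Vance 11,874.31; Ferraro 10,041.81; Andrade 28,383.31; Bergstrom 5,990.57.
Held at cap: Andrade ($16,500); remaining pool $39,790 reallocated over remaining ownership shares 3,396.
Shares after redistribution: Vance 16,930.67 → $16,930; Ferraro 14,317.84 → $14,320; Bergstrom 8,541.49 → $8,540.

Vance: $16,930; Ferraro: $14,320; Andrade: $16,500; Bergstrom: $8,540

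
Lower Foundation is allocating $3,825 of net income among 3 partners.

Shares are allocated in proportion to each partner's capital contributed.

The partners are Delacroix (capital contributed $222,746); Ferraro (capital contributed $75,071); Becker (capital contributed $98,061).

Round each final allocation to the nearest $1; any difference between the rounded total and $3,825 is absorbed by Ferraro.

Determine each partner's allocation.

Delacroix: $2,152 · Ferraro: $726 · Becker: $947

Capital contributed total: 395,878.
Raw shares: Delacroix 222,746/395,878 × $3,825 = 2,152.19; Ferraro 75,071/395,878 × $3,825 = 725.34; Becker 98,061/395,878 × $3,825 = 947.47.
At nearest $1: Delacroix $2,152; Ferraro $725; Becker $947. Sum = $3,824.
Difference $3,825 − $3,824 = +$1 applied to Ferraro: Ferraro becomes $726.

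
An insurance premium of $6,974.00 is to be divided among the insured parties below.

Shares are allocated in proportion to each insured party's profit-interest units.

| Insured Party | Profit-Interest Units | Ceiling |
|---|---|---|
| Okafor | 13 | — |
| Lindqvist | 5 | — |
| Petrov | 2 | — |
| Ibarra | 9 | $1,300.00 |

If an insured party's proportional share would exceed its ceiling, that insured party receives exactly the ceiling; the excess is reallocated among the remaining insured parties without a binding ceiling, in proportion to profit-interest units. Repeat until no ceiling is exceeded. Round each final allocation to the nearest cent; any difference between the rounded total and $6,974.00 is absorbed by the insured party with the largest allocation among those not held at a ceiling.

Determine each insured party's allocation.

Combined profit-interest units = 29.
Pro-rata shares before constraints: Okafor 3,126.2759; Lindqvist 1,202.4138; Petrov 480.9655; Ibarra 2,164.3448.
Capped: Ibarra ($1,300.00); remaining pool $5,674.00 reallocated over remaining profit-interest units 20.
Remaining shares: Okafor 3,688.1000 → $3,688.10; Lindqvist 1,418.5000 → $1,418.50; Petrov 567.4000 → $567.40.

Okafor: $3,688.10 | Lindqvist: $1,418.50 | Petrov: $567.40 | Ibarra: $1,300.00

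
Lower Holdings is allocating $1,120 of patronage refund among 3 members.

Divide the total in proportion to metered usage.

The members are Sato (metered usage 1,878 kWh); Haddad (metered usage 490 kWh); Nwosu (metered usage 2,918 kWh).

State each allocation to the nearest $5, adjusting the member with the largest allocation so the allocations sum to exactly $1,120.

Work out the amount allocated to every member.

Metered usage total: 5,286.
Proportional shares: Sato 1,878/5,286 × $1,120 = 397.91; Haddad 490/5,286 × $1,120 = 103.82; Nwosu 2,918/5,286 × $1,120 = 618.27.
Rounded to nearest $5: Sato $400; Haddad $105; Nwosu $620. Sum = $1,125.
Difference $1,120 − $1,125 = −$5 applied to largest allocation (Nwosu): Nwosu becomes $615.

Sato: $400; Haddad: $105; Nwosu: $615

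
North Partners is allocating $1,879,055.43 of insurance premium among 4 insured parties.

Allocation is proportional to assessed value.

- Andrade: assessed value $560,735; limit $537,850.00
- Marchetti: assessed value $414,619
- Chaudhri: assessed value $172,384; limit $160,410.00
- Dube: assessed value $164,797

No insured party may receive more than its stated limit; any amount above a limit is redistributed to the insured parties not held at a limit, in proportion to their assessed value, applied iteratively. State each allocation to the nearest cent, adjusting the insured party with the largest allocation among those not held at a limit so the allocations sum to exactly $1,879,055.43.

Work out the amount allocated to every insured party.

Total assessed value = 1,312,535.
Unconstrained shares: Andrade 802,761.1809; Marchetti 593,578.1395; Chaudhri 246,788.9171; Dube 235,927.1926.
Held at cap: Andrade ($537,850.00), Chaudhri ($160,410.00); remaining pool $1,180,795.43 reallocated over remaining assessed value 579,416.
Remaining shares: Marchetti 844,954.6101 → $844,954.61; Dube 335,840.8199 → $335,840.82.

Andrade: $537,850.00 | Marchetti: $844,954.61 | Chaudhri: $160,410.00 | Dube: $335,840.82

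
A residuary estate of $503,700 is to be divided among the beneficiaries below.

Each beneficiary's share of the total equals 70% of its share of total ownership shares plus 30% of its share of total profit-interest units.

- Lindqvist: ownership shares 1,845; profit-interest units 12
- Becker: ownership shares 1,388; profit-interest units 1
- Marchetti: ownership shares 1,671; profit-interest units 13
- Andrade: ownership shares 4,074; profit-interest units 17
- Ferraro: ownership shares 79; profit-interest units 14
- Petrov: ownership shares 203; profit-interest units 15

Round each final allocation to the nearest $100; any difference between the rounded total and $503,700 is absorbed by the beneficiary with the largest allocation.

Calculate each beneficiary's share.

Lindqvist: $95,400 | Becker: $54,900 | Marchetti: $90,900 | Andrade: $190,900 | Ferraro: $32,400 | Petrov: $39,200

Ownership shares total 9,260; profit-interest units total 72.
Combined weights (70% ownership shares + 30% profit-interest units): Lindqvist 0.1895; Becker 0.1091; Marchetti 0.1805; Andrade 0.3788; Ferraro 0.0643; Petrov 0.0778.
Proportional shares: Lindqvist 95,436.46; Becker 54,949.17; Marchetti 90,909.87; Andrade 190,803.12; Ferraro 32,390.56; Petrov 39,210.81.
Rounded to nearest $100: Lindqvist $95,400; Becker $54,900; Marchetti $90,900; Andrade $190,800; Ferraro $32,400; Petrov $39,200. Sum = $503,600.
Difference $503,700 − $503,600 = +$100 applied to largest allocation (Andrade): Andrade becomes $190,900.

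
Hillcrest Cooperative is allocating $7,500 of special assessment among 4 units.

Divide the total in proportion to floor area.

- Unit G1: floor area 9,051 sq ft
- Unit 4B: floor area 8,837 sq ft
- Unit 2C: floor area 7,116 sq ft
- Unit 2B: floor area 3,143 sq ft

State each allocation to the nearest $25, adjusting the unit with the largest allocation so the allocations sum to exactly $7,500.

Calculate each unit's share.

Floor area total: 28,147.
Pro-rata amounts: Unit G1 9,051/28,147 × $7,500 = 2,411.71; Unit 4B 8,837/28,147 × $7,500 = 2,354.69; Unit 2C 7,116/28,147 × $7,500 = 1,896.12; Unit 2B 3,143/28,147 × $7,500 = 837.48.
After rounding ($25): Unit G1 $2,400; Unit 4B $2,350; Unit 2C $1,900; Unit 2B $825. Sum = $7,475.
Difference $7,500 − $7,475 = +$25 applied to largest allocation (Unit G1): Unit G1 becomes $2,425.

Unit G1: $2,425 | Unit 4B: $2,350 | Unit 2C: $1,900 | Unit 2B: $825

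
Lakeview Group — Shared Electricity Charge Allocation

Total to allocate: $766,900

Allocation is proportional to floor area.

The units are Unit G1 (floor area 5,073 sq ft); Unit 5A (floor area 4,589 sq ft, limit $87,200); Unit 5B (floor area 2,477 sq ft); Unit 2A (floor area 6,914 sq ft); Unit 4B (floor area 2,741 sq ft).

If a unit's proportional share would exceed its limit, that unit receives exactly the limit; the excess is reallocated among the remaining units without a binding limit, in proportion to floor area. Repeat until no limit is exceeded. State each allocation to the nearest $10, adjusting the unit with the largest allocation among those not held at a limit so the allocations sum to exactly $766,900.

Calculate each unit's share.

Unit G1: $200,410 · Unit 5A: $87,200 · Unit 5B: $97,860 · Unit 2A: $273,140 · Unit 4B: $108,290

Combined floor area = 21,794.
Proportional shares (ignoring caps): Unit G1 178,511.69; Unit 5A 161,480.41; Unit 5B 87,162.12; Unit 2A 243,293.87; Unit 4B 96,451.91.
Held at cap: Unit 5A ($87,200); residual $679,700 reallocated over remaining floor area 17,205.
Remaining shares: Unit G1 200,413.72 → $200,410; Unit 5B 97,856.26 → $97,860; Unit 2A 273,144.19 → $273,140; Unit 4B 108,285.83 → $108,290.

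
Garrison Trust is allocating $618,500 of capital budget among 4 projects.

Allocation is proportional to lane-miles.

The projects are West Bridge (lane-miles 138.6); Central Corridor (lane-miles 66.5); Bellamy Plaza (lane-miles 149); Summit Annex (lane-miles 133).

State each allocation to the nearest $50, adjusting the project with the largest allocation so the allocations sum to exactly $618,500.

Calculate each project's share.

Total lane-miles = 487.1.
Unrounded shares: West Bridge 138.6/487.1 × $618,500 = 175,988.71; Central Corridor 66.5/487.1 × $618,500 = 84,439.03; Bellamy Plaza 149/487.1 × $618,500 = 189,194.21; Summit Annex 133/487.1 × $618,500 = 168,878.05.
Rounded to nearest $50: West Bridge $176,000; Central Corridor $84,450; Bellamy Plaza $189,200; Summit Annex $168,900. Sum = $618,550.
Difference $618,500 − $618,550 = −$50 applied to largest allocation (Bellamy Plaza): Bellamy Plaza becomes $189,150.

West Bridge: $176,000; Central Corridor: $84,450; Bellamy Plaza: $189,150; Summit Annex: $168,900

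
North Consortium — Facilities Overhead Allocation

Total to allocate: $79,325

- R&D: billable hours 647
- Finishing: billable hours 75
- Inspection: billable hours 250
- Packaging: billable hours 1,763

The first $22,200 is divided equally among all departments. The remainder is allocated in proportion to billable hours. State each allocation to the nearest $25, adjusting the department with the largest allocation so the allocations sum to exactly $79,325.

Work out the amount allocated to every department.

First tranche $22,200 split equally: $5,550 each.
Remainder $57,125 by billable hours (total 2,735): R&D 13,513.67 → $13,525; Finishing 1,566.50 → $1,575; Inspection 5,221.66 → $5,225; Packaging 36,823.17 → $36,825.
Rounding difference −$25 on remainder applied to Packaging.
Totals: R&D $5,550 + $13,525 = $19,075; Finishing $5,550 + $1,575 = $7,125; Inspection $5,550 + $5,225 = $10,775; Packaging $5,550 + $36,800 = $42,350.

R&D: $19,075; Finishing: $7,125; Inspection: $10,775; Packaging: $42,350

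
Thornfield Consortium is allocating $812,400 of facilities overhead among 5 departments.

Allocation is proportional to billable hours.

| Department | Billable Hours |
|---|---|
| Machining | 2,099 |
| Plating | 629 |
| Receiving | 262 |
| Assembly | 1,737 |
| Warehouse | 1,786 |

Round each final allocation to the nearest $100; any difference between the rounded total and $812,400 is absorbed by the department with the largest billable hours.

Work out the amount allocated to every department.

Sum of billable hours: 6,513.
Pro-rata amounts: Machining 2,099/6,513 × $812,400 = 261,819.07; Plating 629/6,513 × $812,400 = 78,458.41; Receiving 262/6,513 × $812,400 = 32,680.61; Assembly 1,737/6,513 × $812,400 = 216,664.95; Warehouse 1,786/6,513 × $812,400 = 222,776.97.
Rounded to nearest $100: Machining $261,800; Plating $78,500; Receiving $32,700; Assembly $216,700; Warehouse $222,800. Sum = $812,500.
Difference $812,400 − $812,500 = −$100 applied to largest billable hours (Machining): Machining becomes $261,700.

Machining: $261,700; Plating: $78,500; Receiving: $32,700; Assembly: $216,700; Warehouse: $222,800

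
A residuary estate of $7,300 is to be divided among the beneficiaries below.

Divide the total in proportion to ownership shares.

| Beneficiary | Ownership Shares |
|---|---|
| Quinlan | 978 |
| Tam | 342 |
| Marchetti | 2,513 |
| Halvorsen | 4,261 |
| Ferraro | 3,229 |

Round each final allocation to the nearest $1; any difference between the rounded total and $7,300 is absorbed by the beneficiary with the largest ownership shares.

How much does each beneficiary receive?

Combined ownership shares = 978 + 342 + 2,513 + 4,261 + 3,229 = 11,323.
Unrounded shares: Quinlan 630.52; Tam 220.49; Marchetti 1,620.14; Halvorsen 2,747.09; Ferraro 2,081.75.
At nearest $1: Quinlan $631; Tam $220; Marchetti $1,620; Halvorsen $2,747; Ferraro $2,082. Sum = $7,300.
Sum already equals the total — no adjustment.

Quinlan: $631 | Tam: $220 | Marchetti: $1,620 | Halvorsen: $2,747 | Ferraro: $2,082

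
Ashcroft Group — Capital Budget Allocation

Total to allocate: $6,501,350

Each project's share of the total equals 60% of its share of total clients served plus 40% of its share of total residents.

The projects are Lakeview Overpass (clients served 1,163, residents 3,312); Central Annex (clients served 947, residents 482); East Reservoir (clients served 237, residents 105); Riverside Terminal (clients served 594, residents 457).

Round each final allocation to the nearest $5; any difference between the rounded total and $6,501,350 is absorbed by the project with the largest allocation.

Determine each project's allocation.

Lakeview Overpass: $3,519,820 | Central Annex: $1,543,815 | East Reservoir: $377,030 | Riverside Terminal: $1,060,685

Totals — clients served 2,941, residents 4,356.
Composite weights (60% clients served + 40% residents): Lakeview Overpass 0.5414; Central Annex 0.2375; East Reservoir 0.0580; Riverside Terminal 0.1631.
Unrounded shares: Lakeview Overpass 3,519,820.93; Central Annex 1,543,813.05; East Reservoir 377,031.32; Riverside Terminal 1,060,684.70.
Rounded to nearest $5: Lakeview Overpass $3,519,820; Central Annex $1,543,815; East Reservoir $377,030; Riverside Terminal $1,060,685. Sum = $6,501,350.
Sum already equals the total — no adjustment.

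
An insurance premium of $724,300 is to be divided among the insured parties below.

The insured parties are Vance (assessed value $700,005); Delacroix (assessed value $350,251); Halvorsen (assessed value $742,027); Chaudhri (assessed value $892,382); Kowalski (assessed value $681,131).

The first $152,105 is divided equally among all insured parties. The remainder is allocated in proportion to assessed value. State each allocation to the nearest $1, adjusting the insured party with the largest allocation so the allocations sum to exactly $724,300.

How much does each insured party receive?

$152,105 shared equally gives $30,421 per insured party.
Remainder $572,195 by assessed value (total 3,365,796): Vance 119,002.86 → $119,003; Delacroix 59,543.68 → $59,544; Halvorsen 126,146.72 → $126,147; Chaudhri 151,707.51 → $151,708; Kowalski 115,794.23 → $115,794.
Rounding difference −$1 on remainder applied to Chaudhri.
Totals: Vance $30,421 + $119,003 = $149,424; Delacroix $30,421 + $59,544 = $89,965; Halvorsen $30,421 + $126,147 = $156,568; Chaudhri $30,421 + $151,707 = $182,128; Kowalski $30,421 + $115,794 = $146,215.

Vance: $149,424 · Delacroix: $89,965 · Halvorsen: $156,568 · Chaudhri: $182,128 · Kowalski: $146,215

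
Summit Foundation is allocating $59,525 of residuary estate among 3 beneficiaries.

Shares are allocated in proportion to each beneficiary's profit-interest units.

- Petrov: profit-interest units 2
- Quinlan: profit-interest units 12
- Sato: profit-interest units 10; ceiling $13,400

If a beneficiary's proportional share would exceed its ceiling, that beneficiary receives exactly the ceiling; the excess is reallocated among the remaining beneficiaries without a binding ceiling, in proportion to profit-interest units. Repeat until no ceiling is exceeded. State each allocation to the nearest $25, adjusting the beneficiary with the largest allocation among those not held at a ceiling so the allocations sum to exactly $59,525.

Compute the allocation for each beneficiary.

Petrov: $6,600 | Quinlan: $39,525 | Sato: $13,400

Total profit-interest units = 24.
Proportional shares (ignoring caps): Petrov 4,960.42; Quinlan 29,762.50; Sato 24,802.08.
Held at cap: Sato ($13,400); balance $46,125 reallocated over remaining profit-interest units 14.
Shares after redistribution: Petrov 6,589.29 → $6,600; Quinlan 39,535.71 → $39,525.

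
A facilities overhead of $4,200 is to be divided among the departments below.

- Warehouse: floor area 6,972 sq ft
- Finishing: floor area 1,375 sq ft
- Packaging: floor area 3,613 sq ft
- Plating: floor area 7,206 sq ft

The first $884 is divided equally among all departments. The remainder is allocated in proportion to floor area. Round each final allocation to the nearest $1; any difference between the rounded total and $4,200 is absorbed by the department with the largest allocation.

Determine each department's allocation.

Warehouse: $1,427 · Finishing: $459 · Packaging: $846 · Plating: $1,468

$884 shared equally gives $221 per department.
Remainder $3,316 by floor area (total 19,166): Warehouse 1,206.26 → $1,206; Finishing 237.90 → $238; Packaging 625.10 → $625; Plating 1,246.74 → $1,247.
Totals: Warehouse $221 + $1,206 = $1,427; Finishing $221 + $238 = $459; Packaging $221 + $625 = $846; Plating $221 + $1,247 = $1,468.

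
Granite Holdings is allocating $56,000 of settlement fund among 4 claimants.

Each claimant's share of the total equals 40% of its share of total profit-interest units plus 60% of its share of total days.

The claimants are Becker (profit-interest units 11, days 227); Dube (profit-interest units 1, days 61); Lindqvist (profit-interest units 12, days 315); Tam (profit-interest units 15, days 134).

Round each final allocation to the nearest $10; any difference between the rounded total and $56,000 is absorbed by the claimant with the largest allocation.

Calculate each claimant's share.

Becker: $16,670 | Dube: $3,360 | Lindqvist: $21,250 | Tam: $14,720

Totals — profit-interest units 39, days 737.
Combined weights (40% profit-interest units + 60% days): Becker 0.2976; Dube 0.0599; Lindqvist 0.3795; Tam 0.2629.
Proportional shares: Becker 16,666.93; Dube 3,355.36; Lindqvist 21,253.23; Tam 14,724.48.
At nearest $10: Becker $16,670; Dube $3,360; Lindqvist $21,250; Tam $14,720. Sum = $56,000.
Rounded total matches; no reconciliation needed.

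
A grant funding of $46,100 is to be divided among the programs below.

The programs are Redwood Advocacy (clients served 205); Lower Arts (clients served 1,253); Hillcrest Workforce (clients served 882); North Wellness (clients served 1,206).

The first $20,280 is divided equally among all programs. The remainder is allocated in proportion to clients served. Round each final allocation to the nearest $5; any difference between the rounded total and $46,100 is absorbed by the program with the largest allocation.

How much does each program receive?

Equal tier: $20,280 ÷ 4 = $5,070 apiece.
Remainder $25,820 by clients served (total 3,546): Redwood Advocacy 1,492.70 → $1,495; Lower Arts 9,123.65 → $9,125; Hillcrest Workforce 6,422.23 → $6,420; North Wellness 8,781.42 → $8,780.
Totals: Redwood Advocacy $5,070 + $1,495 = $6,565; Lower Arts $5,070 + $9,125 = $14,195; Hillcrest Workforce $5,070 + $6,420 = $11,490; North Wellness $5,070 + $8,780 = $13,850.

Redwood Advocacy: $6,565 | Lower Arts: $14,195 | Hillcrest Workforce: $11,490 | North Wellness: $13,850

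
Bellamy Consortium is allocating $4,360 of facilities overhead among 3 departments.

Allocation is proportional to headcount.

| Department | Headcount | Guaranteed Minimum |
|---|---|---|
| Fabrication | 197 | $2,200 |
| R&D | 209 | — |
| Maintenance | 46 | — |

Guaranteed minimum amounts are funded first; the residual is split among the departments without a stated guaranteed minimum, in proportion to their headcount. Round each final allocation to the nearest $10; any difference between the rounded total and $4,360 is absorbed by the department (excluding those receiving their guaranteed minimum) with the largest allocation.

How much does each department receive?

Fabrication: $2,200 | R&D: $1,770 | Maintenance: $390

Minimums first: Fabrication $2,200. Remaining pool $2,160.
Remaining pool split over remaining headcount 255: R&D 1,770.35 → $1,770; Maintenance 389.65 → $390.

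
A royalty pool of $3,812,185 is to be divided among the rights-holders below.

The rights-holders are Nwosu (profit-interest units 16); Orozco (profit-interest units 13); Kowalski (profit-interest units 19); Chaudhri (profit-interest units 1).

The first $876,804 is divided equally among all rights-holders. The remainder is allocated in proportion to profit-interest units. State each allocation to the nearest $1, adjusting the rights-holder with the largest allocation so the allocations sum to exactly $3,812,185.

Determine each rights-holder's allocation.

Equal tier: $876,804 ÷ 4 = $219,201 apiece.
Remainder $2,935,381 by profit-interest units (total 49): Nwosu 958,491.76 → $958,492; Orozco 778,774.55 → $778,775; Kowalski 1,138,208.96 → $1,138,209; Chaudhri 59,905.73 → $59,906.
Rounding difference −$1 on remainder applied to Kowalski.
Totals: Nwosu $219,201 + $958,492 = $1,177,693; Orozco $219,201 + $778,775 = $997,976; Kowalski $219,201 + $1,138,208 = $1,357,409; Chaudhri $219,201 + $59,906 = $279,107.

Nwosu: $1,177,693 | Orozco: $997,976 | Kowalski: $1,357,409 | Chaudhri: $279,107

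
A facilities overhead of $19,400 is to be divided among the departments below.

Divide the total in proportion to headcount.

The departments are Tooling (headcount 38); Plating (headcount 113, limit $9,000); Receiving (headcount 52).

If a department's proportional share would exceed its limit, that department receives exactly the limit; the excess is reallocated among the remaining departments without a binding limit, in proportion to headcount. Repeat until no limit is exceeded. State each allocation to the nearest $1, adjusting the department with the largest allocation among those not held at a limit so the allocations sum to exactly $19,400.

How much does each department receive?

Tooling: $4,391 · Plating: $9,000 · Receiving: $6,009

Combined headcount = 203.
Proportional shares (ignoring caps): Tooling 3,631.53; Plating 10,799.01; Receiving 4,969.46.
Capped: Plating ($9,000); remaining pool $10,400 reallocated over remaining headcount 90.
Shares after redistribution: Tooling 4,391.11 → $4,391; Receiving 6,008.89 → $6,009.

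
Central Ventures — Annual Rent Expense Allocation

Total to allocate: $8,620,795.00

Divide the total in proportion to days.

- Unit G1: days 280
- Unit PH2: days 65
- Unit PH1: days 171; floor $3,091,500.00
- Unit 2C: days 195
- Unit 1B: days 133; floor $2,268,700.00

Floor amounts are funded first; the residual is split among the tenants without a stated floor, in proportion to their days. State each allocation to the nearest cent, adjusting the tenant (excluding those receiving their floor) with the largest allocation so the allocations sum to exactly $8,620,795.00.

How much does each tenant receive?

Unit G1: $1,690,678.89 | Unit PH2: $392,479.03 | Unit PH1: $3,091,500.00 | Unit 2C: $1,177,437.08 | Unit 1B: $2,268,700.00

Guaranteed amounts: Unit PH1 $3,091,500.00; Unit 1B $2,268,700.00. Remaining pool $3,260,595.00.
Remaining pool split over remaining days 540: Unit G1 1,690,678.8889 → $1,690,678.89; Unit PH2 392,479.0278 → $392,479.03; Unit 2C 1,177,437.0833 → $1,177,437.08.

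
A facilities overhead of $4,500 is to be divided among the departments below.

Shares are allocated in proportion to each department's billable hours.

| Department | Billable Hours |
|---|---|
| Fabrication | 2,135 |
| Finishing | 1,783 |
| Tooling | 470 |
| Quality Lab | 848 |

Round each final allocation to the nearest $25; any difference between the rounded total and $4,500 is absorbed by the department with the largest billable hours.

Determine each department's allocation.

Fabrication: $1,850 · Finishing: $1,525 · Tooling: $400 · Quality Lab: $725

Sum of billable hours: 5,236.
Proportional shares: Fabrication 2,135/5,236 × $4,500 = 1,834.89; Finishing 1,783/5,236 × $4,500 = 1,532.37; Tooling 470/5,236 × $4,500 = 403.93; Quality Lab 848/5,236 × $4,500 = 728.80.
After rounding ($25): Fabrication $1,825; Finishing $1,525; Tooling $400; Quality Lab $725. Sum = $4,475.
Difference $4,500 − $4,475 = +$25 applied to largest billable hours (Fabrication): Fabrication becomes $1,850.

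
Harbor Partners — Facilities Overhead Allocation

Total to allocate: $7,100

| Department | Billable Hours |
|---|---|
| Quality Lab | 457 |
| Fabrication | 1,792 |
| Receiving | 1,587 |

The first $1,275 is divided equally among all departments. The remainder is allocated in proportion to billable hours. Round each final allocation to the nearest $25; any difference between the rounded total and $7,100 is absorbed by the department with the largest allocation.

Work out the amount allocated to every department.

Quality Lab: $1,125 | Fabrication: $3,150 | Receiving: $2,825

First tranche $1,275 split equally: $425 each.
Remainder $5,825 by billable hours (total 3,836): Quality Lab 693.96 → $700; Fabrication 2,721.17 → $2,725; Receiving 2,409.87 → $2,400.
Totals: Quality Lab $425 + $700 = $1,125; Fabrication $425 + $2,725 = $3,150; Receiving $425 + $2,400 = $2,825.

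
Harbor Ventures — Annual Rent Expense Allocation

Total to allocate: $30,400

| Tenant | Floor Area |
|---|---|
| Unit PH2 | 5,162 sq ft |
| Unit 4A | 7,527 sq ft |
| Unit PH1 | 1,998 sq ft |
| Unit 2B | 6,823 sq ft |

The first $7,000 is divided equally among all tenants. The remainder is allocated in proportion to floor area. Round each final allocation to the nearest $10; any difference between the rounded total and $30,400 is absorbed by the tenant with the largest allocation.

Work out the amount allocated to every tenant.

Unit PH2: $7,370; Unit 4A: $9,940; Unit PH1: $3,920; Unit 2B: $9,170

$7,000 shared equally gives $1,750 per tenant.
Remainder $23,400 by floor area (total 21,510): Unit PH2 5,615.56 → $5,620; Unit 4A 8,188.37 → $8,190; Unit PH1 2,173.56 → $2,170; Unit 2B 7,422.51 → $7,420.
Totals: Unit PH2 $1,750 + $5,620 = $7,370; Unit 4A $1,750 + $8,190 = $9,940; Unit PH1 $1,750 + $2,170 = $3,920; Unit 2B $1,750 + $7,420 = $9,170.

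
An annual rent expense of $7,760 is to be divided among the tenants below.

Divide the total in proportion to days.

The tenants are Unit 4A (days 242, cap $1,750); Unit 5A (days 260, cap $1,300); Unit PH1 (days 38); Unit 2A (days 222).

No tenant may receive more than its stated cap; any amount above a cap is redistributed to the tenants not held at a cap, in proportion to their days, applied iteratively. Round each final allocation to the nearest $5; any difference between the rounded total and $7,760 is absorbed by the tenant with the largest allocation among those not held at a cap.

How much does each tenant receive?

Unit 4A: $1,750 · Unit 5A: $1,300 · Unit PH1: $690 · Unit 2A: $4,020

Sum of days: 762.
Unconstrained shares: Unit 4A 2,464.46; Unit 5A 2,647.77; Unit PH1 386.98; Unit 2A 2,260.79.
Capped: Unit 4A ($1,750), Unit 5A ($1,300); remaining pool $4,710 reallocated over remaining days 260.
Remaining shares: Unit PH1 688.38 → $690; Unit 2A 4,021.62 → $4,020.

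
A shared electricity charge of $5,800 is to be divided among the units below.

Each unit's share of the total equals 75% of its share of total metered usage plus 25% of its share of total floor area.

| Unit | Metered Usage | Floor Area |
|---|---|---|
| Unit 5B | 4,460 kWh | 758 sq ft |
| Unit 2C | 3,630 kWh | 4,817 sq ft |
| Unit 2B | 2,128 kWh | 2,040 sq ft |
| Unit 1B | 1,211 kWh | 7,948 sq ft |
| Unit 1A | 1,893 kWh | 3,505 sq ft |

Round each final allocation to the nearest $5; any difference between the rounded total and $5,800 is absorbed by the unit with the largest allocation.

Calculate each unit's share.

Unit 5B: $1,515; Unit 2C: $1,550; Unit 2B: $850; Unit 1B: $1,000; Unit 1A: $885

Totals — metered usage 13,322, floor area 19,068.
Blended shares (75% metered usage + 25% floor area): Unit 5B 0.2610; Unit 2C 0.2675; Unit 2B 0.1465; Unit 1B 0.1724; Unit 1A 0.1525.
Unrounded shares: Unit 5B 1,513.95; Unit 2C 1,551.60; Unit 2B 849.98; Unit 1B 999.82; Unit 1A 884.65.
After rounding ($5): Unit 5B $1,515; Unit 2C $1,550; Unit 2B $850; Unit 1B $1,000; Unit 1A $885. Sum = $5,800.
Sum already equals the total — no adjustment.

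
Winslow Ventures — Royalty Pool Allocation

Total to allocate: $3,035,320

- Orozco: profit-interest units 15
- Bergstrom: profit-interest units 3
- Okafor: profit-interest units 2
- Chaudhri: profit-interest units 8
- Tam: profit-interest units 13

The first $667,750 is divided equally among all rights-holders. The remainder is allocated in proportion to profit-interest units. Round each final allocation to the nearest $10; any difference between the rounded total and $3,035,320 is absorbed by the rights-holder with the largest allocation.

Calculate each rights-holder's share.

Orozco: $999,740 | Bergstrom: $306,790 | Okafor: $249,040 | Chaudhri: $595,510 | Tam: $884,240

Equal tier: $667,750 ÷ 5 = $133,550 apiece.
Remainder $2,367,570 by profit-interest units (total 41): Orozco 866,184.15 → $866,180; Bergstrom 173,236.83 → $173,240; Okafor 115,491.22 → $115,490; Chaudhri 461,964.88 → $461,960; Tam 750,692.93 → $750,690.
Rounding difference +$10 on remainder applied to Orozco.
Totals: Orozco $133,550 + $866,190 = $999,740; Bergstrom $133,550 + $173,240 = $306,790; Okafor $133,550 + $115,490 = $249,040; Chaudhri $133,550 + $461,960 = $595,510; Tam $133,550 + $750,690 = $884,240.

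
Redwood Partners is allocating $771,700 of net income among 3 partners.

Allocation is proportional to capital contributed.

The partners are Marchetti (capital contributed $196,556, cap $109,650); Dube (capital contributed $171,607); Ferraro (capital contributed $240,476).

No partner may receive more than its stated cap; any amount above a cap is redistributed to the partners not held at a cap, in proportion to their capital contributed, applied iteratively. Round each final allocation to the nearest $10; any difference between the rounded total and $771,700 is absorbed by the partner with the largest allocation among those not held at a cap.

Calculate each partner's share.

Combined capital contributed = 608,639.
Proportional shares (ignoring caps): Marchetti 249,215.49; Dube 217,582.38; Ferraro 304,902.13.
Held at cap: Marchetti ($109,650); residual $662,050 reallocated over remaining capital contributed 412,083.
Remaining shares: Dube 275,702.75 → $275,700; Ferraro 386,347.25 → $386,350.

Marchetti: $109,650 · Dube: $275,700 · Ferraro: $386,350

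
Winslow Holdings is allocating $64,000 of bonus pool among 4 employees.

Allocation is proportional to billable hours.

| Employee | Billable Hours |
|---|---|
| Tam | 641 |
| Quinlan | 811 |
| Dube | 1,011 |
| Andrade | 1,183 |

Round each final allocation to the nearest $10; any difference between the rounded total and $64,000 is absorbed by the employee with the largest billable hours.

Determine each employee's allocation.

Tam: $11,250 | Quinlan: $14,240 | Dube: $17,750 | Andrade: $20,760

Sum of billable hours: 3,646.
Pro-rata amounts: Tam 641/3,646 × $64,000 = 11,251.78; Quinlan 811/3,646 × $64,000 = 14,235.87; Dube 1,011/3,646 × $64,000 = 17,746.57; Andrade 1,183/3,646 × $64,000 = 20,765.77.
Rounded to nearest $10: Tam $11,250; Quinlan $14,240; Dube $17,750; Andrade $20,770. Sum = $64,010.
Difference $64,000 − $64,010 = −$10 applied to largest billable hours (Andrade): Andrade becomes $20,760.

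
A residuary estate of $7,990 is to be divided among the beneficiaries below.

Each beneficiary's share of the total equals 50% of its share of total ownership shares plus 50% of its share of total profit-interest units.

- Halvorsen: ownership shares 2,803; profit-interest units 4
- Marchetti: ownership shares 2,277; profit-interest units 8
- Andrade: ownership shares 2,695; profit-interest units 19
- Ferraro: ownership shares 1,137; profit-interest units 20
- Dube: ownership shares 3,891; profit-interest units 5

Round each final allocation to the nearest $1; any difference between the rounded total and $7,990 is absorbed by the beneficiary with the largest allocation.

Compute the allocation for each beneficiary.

Totals — ownership shares 12,803, profit-interest units 56.
Combined weights (50% ownership shares + 50% profit-interest units): Halvorsen 0.1452; Marchetti 0.1604; Andrade 0.2749; Ferraro 0.2230; Dube 0.1966.
Pro-rata amounts: Halvorsen 1,159.99; Marchetti 1,281.22; Andrade 2,196.38; Ferraro 1,781.57; Dube 1,570.83.
After rounding ($1): Halvorsen $1,160; Marchetti $1,281; Andrade $2,196; Ferraro $1,782; Dube $1,571. Sum = $7,990.
No rounding difference to absorb.

Halvorsen: $1,160 · Marchetti: $1,281 · Andrade: $2,196 · Ferraro: $1,782 · Dube: $1,571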